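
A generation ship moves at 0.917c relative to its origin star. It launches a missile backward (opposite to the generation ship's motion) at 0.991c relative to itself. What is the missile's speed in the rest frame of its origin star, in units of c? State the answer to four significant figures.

0.8109c

In units of c, u = (u' + v)/(1 + u'v) with u' = −0.991 and v = 0.917.
Numerator: −0.991 + 0.917 = −0.074. Denominator: 1 + (−0.991)(0.917) = 0.091253.
u = −0.074/0.091253 = −0.81093, so the speed is 0.8109c.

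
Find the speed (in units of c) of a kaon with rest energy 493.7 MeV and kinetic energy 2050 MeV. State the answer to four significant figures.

0.9810c

K = (γ−1)mc², so γ = 1 + 2050/493.7 = 5.1523.
Then v/c = √(1 − γ⁻²) = √(1 − 0.0376702) = √0.9623298 = 0.9810.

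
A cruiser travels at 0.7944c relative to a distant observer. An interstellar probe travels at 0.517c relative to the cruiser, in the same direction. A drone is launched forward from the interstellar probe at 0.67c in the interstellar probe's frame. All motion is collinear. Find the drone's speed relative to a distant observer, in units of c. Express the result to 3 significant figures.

Compose velocities in two stages. Stage 1 (into S'): u₁ = (0.67+0.517)/(1+0.67×0.517) = 0.88162.
Stage 2 (into S): u = (0.88162+0.7944)/(1+0.88162×0.7944) = 0.98569, so the speed is 0.986c.

0.986c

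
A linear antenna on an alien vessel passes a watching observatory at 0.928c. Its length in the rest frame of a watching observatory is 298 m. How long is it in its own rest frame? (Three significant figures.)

β² = 0.861184, so γ = 1/√0.138816 = 2.684.
Proper length: L₀ = γ·L = 2.684 × 298 = 800 m.

800 m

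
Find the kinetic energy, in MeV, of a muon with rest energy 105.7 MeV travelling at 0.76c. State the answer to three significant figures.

56.9 MeV

With β = 0.76, γ = 1/√(1 − 0.76²) = 1/√0.4224 = 1.53864.
Kinetic energy: K = (γ − 1)mc² = (1.53864 − 1) × 105.7 MeV = 0.53864 × 105.7 = 56.9 MeV.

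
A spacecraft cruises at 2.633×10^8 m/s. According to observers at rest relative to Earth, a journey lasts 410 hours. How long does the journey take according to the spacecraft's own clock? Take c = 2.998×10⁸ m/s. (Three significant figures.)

196 hours

β = v/c = (2.633×10^8 m/s)/(2.998×10⁸ m/s) = 0.878252.
γ = 1/√(1 − β²) = 1/√(1 − 0.7713266) = 1/√0.2286734 = 1/0.478198 = 2.0912.
The spacecraft's clock runs slow as seen from Earth, so Δτ = Δt/γ = 410/2.0912 = 196 hours.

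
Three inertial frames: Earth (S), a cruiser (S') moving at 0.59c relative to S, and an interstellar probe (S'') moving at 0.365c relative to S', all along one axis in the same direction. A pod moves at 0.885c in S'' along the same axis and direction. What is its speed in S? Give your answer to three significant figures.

0.985c

Compose velocities in two stages. Stage 1 (into S'): u₁ = (0.885+0.365)/(1+0.885×0.365) = 0.9448.
Stage 2 (into S): u = (0.9448+0.59)/(1+0.9448×0.59) = 0.98547, so the speed is 0.985c.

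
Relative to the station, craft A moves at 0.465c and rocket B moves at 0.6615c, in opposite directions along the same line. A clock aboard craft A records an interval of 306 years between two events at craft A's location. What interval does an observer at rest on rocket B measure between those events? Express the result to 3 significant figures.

The velocity of craft A relative to rocket B is (0.465 + 0.6615)c / (1 + 0.465×0.6615) = 0.8615c; relative speed 0.8615c.
At |u| = 0.8615c, γ = (1 − 0.742182)^(−1/2) = 1.9694.
Craft A's interval is proper; time dilation gives Δt_B = γΔτ = 1.9694 × 306 years = 603 years.

603 years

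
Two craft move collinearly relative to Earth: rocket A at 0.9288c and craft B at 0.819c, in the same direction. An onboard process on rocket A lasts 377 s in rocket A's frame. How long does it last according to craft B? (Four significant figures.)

Transform rocket A's velocity into craft B's frame: (0.9288 − 0.819)/(1 − 0.9288·0.819) = 0.1098/0.2393128, so the relative speed is 0.45881c.
γ for this relative speed: γ = 1/√(1 − 0.210507) = 1.1254.
The clock on rocket A records proper time, so craft B measures Δt = γΔτ = 1.1254 × 377 = 424.3 s.

424.3 s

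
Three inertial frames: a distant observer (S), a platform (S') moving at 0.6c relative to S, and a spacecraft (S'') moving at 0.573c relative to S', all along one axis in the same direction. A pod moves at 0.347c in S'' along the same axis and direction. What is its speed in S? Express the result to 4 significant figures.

Compose velocities in two stages. Stage 1 (into S'): u₁ = (0.347+0.573)/(1+0.347×0.573) = 0.76741.
Stage 2 (into S): u = (0.76741+0.6)/(1+0.76741×0.6) = 0.9363, so the speed is 0.9363c.

0.9363c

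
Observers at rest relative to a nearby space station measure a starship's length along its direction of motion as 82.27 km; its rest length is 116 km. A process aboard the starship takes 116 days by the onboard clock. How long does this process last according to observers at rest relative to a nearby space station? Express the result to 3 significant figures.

164 days

Length contraction gives γ = L₀/L = 116/82.27 = 1.40999.
Δt = γΔτ = 1.40999 × 116 = 164 days.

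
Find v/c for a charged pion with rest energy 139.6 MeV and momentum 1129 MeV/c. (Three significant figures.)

βγ = pc/(mc²) = 1129/139.6 = 8.0874.
Since γ² = 1 + (βγ)² = 66.406, γ = √66.406 = 8.14899, and β = (βγ)/γ = 8.0874/8.14899 = 0.992.

0.992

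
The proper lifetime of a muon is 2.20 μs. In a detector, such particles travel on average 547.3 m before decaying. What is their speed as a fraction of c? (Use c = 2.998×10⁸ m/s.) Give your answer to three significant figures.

d = βγcτ ⇒ βγ = d/(cτ) = 547.3 m / (659.56 m) = 0.8298.
β = (βγ)/√(1+(βγ)²) = 0.8298/√1.688568 = 0.639.

0.639c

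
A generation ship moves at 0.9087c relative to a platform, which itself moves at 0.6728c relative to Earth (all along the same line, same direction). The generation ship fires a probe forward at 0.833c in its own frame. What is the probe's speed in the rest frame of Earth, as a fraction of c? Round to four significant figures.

Compose velocities in two stages. Stage 1 (into S'): u₁ = (0.833+0.9087)/(1+0.833×0.9087) = 0.99132.
Stage 2 (into S): u = (0.99132+0.6728)/(1+0.99132×0.6728) = 0.9983, so the speed is 0.9983c.

0.9983c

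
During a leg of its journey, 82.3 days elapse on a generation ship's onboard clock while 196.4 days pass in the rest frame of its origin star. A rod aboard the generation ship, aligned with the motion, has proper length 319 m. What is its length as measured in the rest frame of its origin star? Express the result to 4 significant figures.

γ = Δt/Δτ = 196.4/82.3 = 2.38639.
L = L₀/γ = 319/2.38639 = 133.7 m.

133.7 m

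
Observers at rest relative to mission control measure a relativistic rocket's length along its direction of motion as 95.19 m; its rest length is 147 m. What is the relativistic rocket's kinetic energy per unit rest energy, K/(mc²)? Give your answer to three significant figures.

0.544

γ = L₀/L = 147/95.19 = 1.54428.
K/(mc²) = γ − 1 = 1.54428 − 1 = 0.544.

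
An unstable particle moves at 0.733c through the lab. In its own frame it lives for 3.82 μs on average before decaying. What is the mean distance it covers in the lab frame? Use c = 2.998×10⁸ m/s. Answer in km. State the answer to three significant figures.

1.23 km

With β = 0.733, γ = 1/√(1 − 0.733²) = 1/√0.462711 = 1.4701.
Lab-frame lifetime: Δt = γτ = 1.4701 × 3.82 μs = 5.6158 μs.
Distance: d = vΔt = 0.733 × 2.998×10⁸ m/s × 5.6158×10^-6 s = 1230 m = 1.23 km.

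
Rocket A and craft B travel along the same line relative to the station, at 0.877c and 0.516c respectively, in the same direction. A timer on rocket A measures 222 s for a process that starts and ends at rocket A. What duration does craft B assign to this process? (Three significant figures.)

Transform rocket A's velocity into craft B's frame: (0.877 − 0.516)/(1 − 0.877·0.516) = 0.361/0.547468, so the relative speed is 0.6594c.
At |u| = 0.6594c, γ = (1 − 0.434808)^(−1/2) = 1.3302.
Rocket A's interval is proper; time dilation gives Δt_B = γΔτ = 1.3302 × 222 s = 295 s.

295 s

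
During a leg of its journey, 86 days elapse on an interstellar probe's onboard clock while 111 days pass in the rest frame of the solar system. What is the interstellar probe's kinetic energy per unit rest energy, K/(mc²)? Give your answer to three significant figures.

0.291

From Δt = γΔτ: γ = 111/86 = 1.2907.
Since K = (γ−1)mc², K/(mc²) = 1.2907 − 1 = 0.291.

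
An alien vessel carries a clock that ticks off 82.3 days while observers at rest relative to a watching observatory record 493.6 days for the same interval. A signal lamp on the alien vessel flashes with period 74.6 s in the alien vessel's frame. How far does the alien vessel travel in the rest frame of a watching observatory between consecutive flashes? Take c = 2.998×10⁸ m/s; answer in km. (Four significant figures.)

1.323×10^8 km

γ = Δt/Δτ = 493.6/82.3 = 5.99757.
β = √(1 − 1/γ²) = 0.986. Lab-frame period = γτ = 5.99757×74.6 s = 447.42 s. Distance = βc × γτ = 0.986 × 2.998×10⁸ m/s × 447.42 s = 1.3226×10^11 m = 1.323×10^8 km.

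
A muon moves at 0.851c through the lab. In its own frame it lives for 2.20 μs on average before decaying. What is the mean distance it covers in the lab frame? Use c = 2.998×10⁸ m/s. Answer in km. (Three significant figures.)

1.07 km

γ = 1/√(1 − β²) = 1/√(1 − 0.724201) = 1/√0.275799 = 1/0.525166 = 1.9042.
Lab-frame lifetime: Δt = γτ = 1.9042 × 2.20 μs = 4.1892 μs.
Distance: d = vΔt = 0.851 × 2.998×10⁸ m/s × 4.1892×10^-6 s = 1070 m = 1.07 km.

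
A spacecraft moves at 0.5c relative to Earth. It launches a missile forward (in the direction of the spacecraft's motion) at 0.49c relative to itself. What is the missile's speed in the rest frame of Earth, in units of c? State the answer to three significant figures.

0.795c

In units of c, u = (u' + v)/(1 + u'v) with u' = 0.49 and v = 0.5.
Numerator: 0.49 + 0.5 = 0.99. Denominator: 1 + (0.49)(0.5) = 1.245.
u = 0.99/1.245 = 0.79518, so the speed is 0.795c.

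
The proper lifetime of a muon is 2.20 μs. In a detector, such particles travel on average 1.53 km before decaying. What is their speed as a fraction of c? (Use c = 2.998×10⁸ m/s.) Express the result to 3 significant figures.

0.918c

d = βγcτ ⇒ βγ = d/(cτ) = 1530 m / (659.56 m) = 2.3197.
β = (βγ)/√(1+(βγ)²) = 2.3197/√6.38101 = 0.918.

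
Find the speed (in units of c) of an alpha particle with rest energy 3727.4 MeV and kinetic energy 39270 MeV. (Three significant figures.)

0.996c

γ = 1 + K/(mc²) = 1 + 39270/3727.4 = 11.535.
β = √(1 − 1/γ²) = √(1 − 0.00751562) = √0.99248438 = 0.996.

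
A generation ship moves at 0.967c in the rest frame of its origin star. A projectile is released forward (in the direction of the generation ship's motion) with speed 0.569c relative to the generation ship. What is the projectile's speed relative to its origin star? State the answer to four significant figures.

In units of c, u = (u' + v)/(1 + u'v) with u' = 0.569 and v = 0.967.
Numerator: 0.569 + 0.967 = 1.536. Denominator: 1 + (0.569)(0.967) = 1.550223.
u = 1.536/1.550223 = 0.99083, so the speed is 0.9908c.

0.9908c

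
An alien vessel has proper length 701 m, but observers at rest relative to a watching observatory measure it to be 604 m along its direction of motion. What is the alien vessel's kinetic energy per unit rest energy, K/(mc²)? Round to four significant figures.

γ = L₀/L = 701/604 = 1.1606.
Since K = (γ−1)mc², K/(mc²) = 1.1606 − 1 = 0.1606.

0.1606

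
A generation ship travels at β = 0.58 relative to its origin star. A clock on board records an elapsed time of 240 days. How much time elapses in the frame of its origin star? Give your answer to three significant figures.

295 days

With β = 0.58, γ = 1/√(1 − 0.58²) = 1/√0.6636 = 1.2276.
The onboard clock measures proper time, so the interval in the rest frame of its origin star is dilated: Δt = γ·Δτ = 1.2276 × 240 days = 295 days.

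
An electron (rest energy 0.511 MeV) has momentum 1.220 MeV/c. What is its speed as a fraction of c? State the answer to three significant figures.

0.922c

pc/(mc²) = 1.220/0.511 = 2.3875 = βγ = β/√(1−β²).
So β² = x²/(1 + x²) with x = 2.3875: x² = 5.70016, β² = 5.70016/6.70016 = 0.85075, β = 0.922.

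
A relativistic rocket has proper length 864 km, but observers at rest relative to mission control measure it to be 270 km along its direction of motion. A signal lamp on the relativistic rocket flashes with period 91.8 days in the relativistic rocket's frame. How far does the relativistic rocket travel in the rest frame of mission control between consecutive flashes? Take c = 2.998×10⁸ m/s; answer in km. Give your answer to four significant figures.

7.228×10^12 km

From L = L₀/γ: γ = 864/270 = 3.2.
β = √(1 − 1/γ²) = 0.94992. Lab-frame period = γτ = 3.2×91.8 days = 293.76 days. Distance = βc × γτ = 0.94992 × 2.998×10⁸ m/s × 25380864 s = 7.2281×10^15 m = 7.228×10^12 km.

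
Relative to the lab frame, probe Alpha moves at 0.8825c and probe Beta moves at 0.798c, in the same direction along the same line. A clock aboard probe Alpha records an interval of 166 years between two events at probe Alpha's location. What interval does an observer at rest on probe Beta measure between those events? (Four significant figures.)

Speed of probe Alpha in probe Beta's frame: u = (v_A − v_B)/(1 − v_A v_B/c²) = (0.8825 − 0.798)/(1 − 0.8825×0.798) = 0.0845/0.295765 = 0.2857; |u| = 0.2857c.
At |u| = 0.2857c, γ = (1 − 0.0816245)^(−1/2) = 1.0435.
The clock on probe Alpha records proper time, so probe Beta measures Δt = γΔτ = 1.0435 × 166 = 173.2 years.

173.2 years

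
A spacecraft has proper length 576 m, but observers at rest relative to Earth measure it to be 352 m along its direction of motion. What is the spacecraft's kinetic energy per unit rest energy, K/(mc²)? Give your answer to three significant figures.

γ = L₀/L = 576/352 = 1.63636.
K/(mc²) = γ − 1 = 1.63636 − 1 = 0.636.

0.636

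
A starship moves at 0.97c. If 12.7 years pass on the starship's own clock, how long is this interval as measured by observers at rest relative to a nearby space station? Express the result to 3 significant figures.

Lorentz factor: γ = (1 − 0.9409)^(−1/2) = 4.1135.
The onboard clock measures proper time, so the interval in the rest frame of a nearby space station is dilated: Δt = γ·Δτ = 4.1135 × 12.7 years = 52.2 years.

52.2 years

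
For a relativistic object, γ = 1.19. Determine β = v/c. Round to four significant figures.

0.5421

β = √(1 − 1/γ²) = √(1 − 1/1.4161) = √0.293835 = 0.5421.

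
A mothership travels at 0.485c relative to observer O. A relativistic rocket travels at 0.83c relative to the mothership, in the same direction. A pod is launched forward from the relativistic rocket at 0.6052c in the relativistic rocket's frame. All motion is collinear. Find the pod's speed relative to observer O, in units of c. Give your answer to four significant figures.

Compose velocities in two stages. Stage 1 (into S'): u₁ = (0.6052+0.83)/(1+0.6052×0.83) = 0.95532.
Stage 2 (into S): u = (0.95532+0.485)/(1+0.95532×0.485) = 0.98428, so the speed is 0.9843c.

0.9843c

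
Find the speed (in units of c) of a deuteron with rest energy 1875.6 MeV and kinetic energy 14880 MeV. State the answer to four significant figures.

0.9937c

K = (γ−1)mc², so γ = 1 + 14880/1875.6 = 8.9335.
Then v/c = √(1 − γ⁻²) = √(1 − 0.0125302) = √0.9874698 = 0.9937.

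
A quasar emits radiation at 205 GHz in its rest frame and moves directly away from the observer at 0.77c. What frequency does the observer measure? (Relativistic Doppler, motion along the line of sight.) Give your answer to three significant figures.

Relativistic Doppler (source moving away): f_obs = f_src · √((1−β)/(1+β)).
With β = 0.77: factor = √(0.23/1.77) = 0.36048.
f_obs = 205 × 0.36048 = 73.9 GHz.

73.9 GHz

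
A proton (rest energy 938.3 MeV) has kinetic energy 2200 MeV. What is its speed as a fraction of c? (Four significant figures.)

γ = 1 + K/(mc²) = 1 + 2200/938.3 = 3.3447.
β = √(1 − 1/γ²) = √(1 − 0.0893893) = √0.9106107 = 0.9543.

0.9543c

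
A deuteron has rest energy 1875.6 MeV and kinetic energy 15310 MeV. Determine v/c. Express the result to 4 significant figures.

0.9940

K = (γ−1)mc², so γ = 1 + 15310/1875.6 = 9.1627.
Then v/c = √(1 − γ⁻²) = √(1 − 0.0119111) = √0.9880889 = 0.9940.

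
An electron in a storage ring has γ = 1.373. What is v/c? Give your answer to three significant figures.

0.685

β = √(1 − 1/γ²) = √(1 − 1/1.885129) = √0.469532 = 0.685.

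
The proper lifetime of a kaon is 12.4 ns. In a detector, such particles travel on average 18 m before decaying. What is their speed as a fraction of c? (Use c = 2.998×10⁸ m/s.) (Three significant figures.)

0.979c

d = βγcτ ⇒ βγ = d/(cτ) = 18.00 m / (3.71752 m) = 4.8419.
β = (βγ)/√(1+(βγ)²) = 4.8419/√24.444 = 0.979.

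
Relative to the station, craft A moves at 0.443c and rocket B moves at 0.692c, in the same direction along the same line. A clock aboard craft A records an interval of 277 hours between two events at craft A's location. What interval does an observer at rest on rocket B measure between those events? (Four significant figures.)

Transform craft A's velocity into rocket B's frame: (0.443 − 0.692)/(1 − 0.443·0.692) = −0.249/0.693444, so the relative speed is 0.35908c.
At |u| = 0.35908c, γ = (1 − 0.128938)^(−1/2) = 1.0715.
The clock on craft A records proper time, so rocket B measures Δt = γΔτ = 1.0715 × 277 = 296.8 hours.

296.8 hours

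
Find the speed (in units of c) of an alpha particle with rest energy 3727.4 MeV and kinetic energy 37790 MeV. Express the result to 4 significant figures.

γ = 1 + K/(mc²) = 1 + 37790/3727.4 = 11.138.
β = √(1 − 1/γ²) = √(1 − 0.00806094) = √0.99193906 = 0.9960.

0.9960c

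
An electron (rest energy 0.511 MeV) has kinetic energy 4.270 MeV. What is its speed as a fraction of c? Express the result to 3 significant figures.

0.994c

K = (γ−1)mc², so γ = 1 + 4.270/0.511 = 9.3562.
Then v/c = √(1 − γ⁻²) = √(1 − 0.0114235) = √0.9885765 = 0.994.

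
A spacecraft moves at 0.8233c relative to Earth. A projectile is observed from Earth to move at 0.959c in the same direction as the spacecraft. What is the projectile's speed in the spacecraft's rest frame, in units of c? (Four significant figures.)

Transform to the spacecraft's frame: u' = (u − v)/(1 − uv/c²).
u' = (0.959 − 0.8233)/(1 − 0.959×0.8233) = 0.1357/0.2104553 = 0.64479.
Speed in the spacecraft's frame: 0.6448c (in the same direction).

0.6448c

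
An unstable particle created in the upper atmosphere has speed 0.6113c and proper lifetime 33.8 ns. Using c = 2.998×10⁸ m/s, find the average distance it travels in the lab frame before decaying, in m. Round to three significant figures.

7.83 m

γ = 1/√(1 − β²) = 1/√(1 − 0.37368769) = 1/√0.62631231 = 1/0.791399 = 1.2636.
Lab-frame lifetime: Δt = γτ = 1.2636 × 33.8 ns = 42.71 ns.
Distance: d = vΔt = 0.6113 × 2.998×10⁸ m/s × 4.2710×10^-8 s = 7.83 m.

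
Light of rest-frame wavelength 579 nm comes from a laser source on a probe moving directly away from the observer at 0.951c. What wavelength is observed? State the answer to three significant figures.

Relativistic Doppler for wavelength: λ_obs = λ_src · √((1+β)/(1−β)).
With β = 0.951: factor = √(1.951/0.049) = 6.31.
λ_obs = 579 × 6.31 = 3650 nm.

3650 nm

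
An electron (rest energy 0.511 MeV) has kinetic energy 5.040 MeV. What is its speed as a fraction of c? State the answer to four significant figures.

K = (γ−1)mc², so γ = 1 + 5.040/0.511 = 10.863.
Then v/c = √(1 − γ⁻²) = √(1 − 0.00847423) = √0.99152577 = 0.9958.

0.9958c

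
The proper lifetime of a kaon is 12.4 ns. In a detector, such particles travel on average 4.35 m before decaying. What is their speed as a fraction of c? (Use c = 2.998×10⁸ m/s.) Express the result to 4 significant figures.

Lab distance = (lab lifetime)·v = γτ·βc, so βγ = d/(cτ) = 4.350/(2.998×10⁸ × 1.240×10^-8) = 1.1701.
With βγ = 1.1701: γ² = 1 + (βγ)² = 2.36913, and β = (βγ)/γ = 1.1701/1.5392 = 0.7602.

0.7602c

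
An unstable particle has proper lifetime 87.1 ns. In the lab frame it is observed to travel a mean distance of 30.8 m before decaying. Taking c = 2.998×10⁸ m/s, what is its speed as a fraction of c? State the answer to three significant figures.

Let x = d/(cτ) = 30.80 m / (2.998×10⁸ m/s × 8.710×10^-8 s) = 1.1795. Since d = βγcτ, x = βγ = β/√(1−β²).
Solving: β² = x²/(1+x²) = 1.39122/2.39122 = 0.581803, so β = 0.763.

0.763c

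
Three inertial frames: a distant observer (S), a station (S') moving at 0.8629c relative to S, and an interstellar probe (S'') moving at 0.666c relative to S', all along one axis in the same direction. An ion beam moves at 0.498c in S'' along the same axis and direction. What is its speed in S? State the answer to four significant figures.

0.9902c

Compose velocities in two stages. Stage 1 (into S'): u₁ = (0.498+0.666)/(1+0.498×0.666) = 0.87409.
Stage 2 (into S): u = (0.87409+0.8629)/(1+0.87409×0.8629) = 0.99016, so the speed is 0.9902c.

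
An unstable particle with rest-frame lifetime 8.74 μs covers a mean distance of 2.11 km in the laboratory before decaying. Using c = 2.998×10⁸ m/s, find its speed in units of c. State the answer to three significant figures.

0.627c

Lab distance = (lab lifetime)·v = γτ·βc, so βγ = d/(cτ) = 2110/(2.998×10⁸ × 8.740×10^-6) = 0.80527.
With βγ = 0.80527: γ² = 1 + (βγ)² = 1.64846, and β = (βγ)/γ = 0.80527/1.28392 = 0.627.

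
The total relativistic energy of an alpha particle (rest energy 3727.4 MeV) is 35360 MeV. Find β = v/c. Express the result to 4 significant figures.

Total energy E = γmc² gives γ = 35360/3727.4 = 9.4865.
Hence β = √(1 − 1/γ²) = √(1 − 0.0111119) = √0.9888881 = 0.9944.

0.9944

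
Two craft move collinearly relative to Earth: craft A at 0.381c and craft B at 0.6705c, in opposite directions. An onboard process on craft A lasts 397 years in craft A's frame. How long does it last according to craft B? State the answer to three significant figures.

727 years

Speed of craft A in craft B's frame: u = (v_A + v_B)/(1 + v_A v_B/c²) = (0.381 + 0.6705)/(1 + 0.381×0.6705) = 1.0515/1.2554605 = 0.83754; |u| = 0.83754c.
γ for this relative speed: γ = 1/√(1 − 0.701473) = 1.8302.
Craft A's interval is proper; time dilation gives Δt_B = γΔτ = 1.8302 × 397 years = 727 years.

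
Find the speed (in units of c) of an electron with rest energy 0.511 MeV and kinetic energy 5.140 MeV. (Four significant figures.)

K = (γ−1)mc², so γ = 1 + 5.140/0.511 = 11.059.
Then v/c = √(1 − γ⁻²) = √(1 − 0.00817652) = √0.99182348 = 0.9959.

0.9959c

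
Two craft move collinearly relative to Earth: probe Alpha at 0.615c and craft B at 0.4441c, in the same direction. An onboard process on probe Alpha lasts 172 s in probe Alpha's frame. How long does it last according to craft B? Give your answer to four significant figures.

Speed of probe Alpha in craft B's frame: u = (v_A − v_B)/(1 − v_A v_B/c²) = (0.615 − 0.4441)/(1 − 0.615×0.4441) = 0.1709/0.7268785 = 0.23511; |u| = 0.23511c.
At |u| = 0.23511c, γ = (1 − 0.0552767)^(−1/2) = 1.0288.
The clock on probe Alpha records proper time, so craft B measures Δt = γΔτ = 1.0288 × 172 = 177.0 s.

177.0 s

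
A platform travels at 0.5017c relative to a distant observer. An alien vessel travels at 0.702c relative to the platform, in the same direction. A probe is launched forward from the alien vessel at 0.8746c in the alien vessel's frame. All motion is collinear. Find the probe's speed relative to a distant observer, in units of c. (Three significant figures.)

0.992c

Compose velocities in two stages. Stage 1 (into S'): u₁ = (0.8746+0.702)/(1+0.8746×0.702) = 0.97685.
Stage 2 (into S): u = (0.97685+0.5017)/(1+0.97685×0.5017) = 0.99226, so the speed is 0.992c.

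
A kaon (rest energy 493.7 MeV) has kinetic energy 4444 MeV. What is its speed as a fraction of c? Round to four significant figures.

γ = 1 + K/(mc²) = 1 + 4444/493.7 = 10.001.
β = √(1 − 1/γ²) = √(1 − 0.009998) = √0.990002 = 0.9950.

0.9950c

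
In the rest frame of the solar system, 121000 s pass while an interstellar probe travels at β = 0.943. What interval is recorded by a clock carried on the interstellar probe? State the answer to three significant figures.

40300 s

Lorentz factor: γ = (1 − 0.889249)^(−1/2) = 3.0049.
The interstellar probe's clock runs slow as seen from the solar system, so Δτ = Δt/γ = 121000/3.0049 = 40300 s.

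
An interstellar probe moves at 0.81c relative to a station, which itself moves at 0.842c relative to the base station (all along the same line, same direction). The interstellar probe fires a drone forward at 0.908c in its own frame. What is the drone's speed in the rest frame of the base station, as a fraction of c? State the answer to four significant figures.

0.9991c

Compose velocities in two stages. Stage 1 (into S'): u₁ = (0.908+0.81)/(1+0.908×0.81) = 0.98993.
Stage 2 (into S): u = (0.98993+0.842)/(1+0.98993×0.842) = 0.99913, so the speed is 0.9991c.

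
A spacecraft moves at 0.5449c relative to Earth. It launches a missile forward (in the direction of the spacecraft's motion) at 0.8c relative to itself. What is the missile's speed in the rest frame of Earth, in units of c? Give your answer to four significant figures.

0.9366c

Relativistic velocity addition: u = (u' + v)/(1 + u'v/c²), with u' = 0.8c and v = 0.5449c.
Numerator: 0.8 + 0.5449 = 1.3449. Denominator: 1 + (0.8)(0.5449) = 1.43592.
u = 1.3449/1.43592 = 0.93661, so the speed is 0.9366c.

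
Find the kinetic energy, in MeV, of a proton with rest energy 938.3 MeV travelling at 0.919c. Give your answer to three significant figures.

1440 MeV

Lorentz factor: γ = (1 − 0.844561)^(−1/2) = 2.5364.
Kinetic energy: K = (γ − 1)mc² = (2.5364 − 1) × 938.3 MeV = 1.5364 × 938.3 = 1440 MeV.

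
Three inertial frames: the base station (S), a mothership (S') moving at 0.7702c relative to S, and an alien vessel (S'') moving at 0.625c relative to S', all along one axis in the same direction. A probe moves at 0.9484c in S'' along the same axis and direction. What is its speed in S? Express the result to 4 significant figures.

0.9984c

First combine the probe and alien vessel (S''→S'): u₁ = (0.9484 + 0.625)/(1 + 0.9484×0.625) = 1.5734/1.59275 = 0.98785.
Then combine with the mothership (S'→S): u = (0.98785 + 0.7702)/(1 + 0.98785×0.7702) = 1.75805/1.76084207 = 0.99841.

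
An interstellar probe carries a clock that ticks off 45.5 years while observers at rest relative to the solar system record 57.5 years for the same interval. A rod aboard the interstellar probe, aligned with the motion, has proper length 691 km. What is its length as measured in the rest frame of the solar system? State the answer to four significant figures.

From Δt = γΔτ: γ = 57.5/45.5 = 1.26374.
The rod contracts by the same γ: 691 km / 1.26374 = 546.8 km.

546.8 km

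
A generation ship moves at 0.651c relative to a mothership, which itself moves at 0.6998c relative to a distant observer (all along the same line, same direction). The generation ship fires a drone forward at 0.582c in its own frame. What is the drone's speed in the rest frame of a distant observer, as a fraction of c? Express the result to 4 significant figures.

0.9805c

Apply u = (u'+v)/(1+u'v) twice. Drone in the mothership frame: (0.582+0.651)/(1+0.582·0.651) = 1.233/1.378882 = 0.8942c.
That velocity, transformed to the rest frame of a distant observer: (0.8942+0.6998)/(1+0.8942·0.6998) = 1.594/1.62576116 = 0.98046c.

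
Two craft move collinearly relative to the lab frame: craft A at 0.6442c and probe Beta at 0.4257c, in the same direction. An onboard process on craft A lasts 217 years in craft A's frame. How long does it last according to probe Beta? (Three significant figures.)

228 years

Transform craft A's velocity into probe Beta's frame: (0.6442 − 0.4257)/(1 − 0.6442·0.4257) = 0.2185/0.72576406, so the relative speed is 0.30106c.
At |u| = 0.30106c, γ = (1 − 0.0906371)^(−1/2) = 1.0487.
The clock on craft A records proper time, so probe Beta measures Δt = γΔτ = 1.0487 × 217 = 228 years.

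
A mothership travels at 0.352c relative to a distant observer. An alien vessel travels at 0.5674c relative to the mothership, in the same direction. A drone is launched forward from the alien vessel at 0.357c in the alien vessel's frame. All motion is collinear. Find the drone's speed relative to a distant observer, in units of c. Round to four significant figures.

Compose velocities in two stages. Stage 1 (into S'): u₁ = (0.357+0.5674)/(1+0.357×0.5674) = 0.76869.
Stage 2 (into S): u = (0.76869+0.352)/(1+0.76869×0.352) = 0.88203, so the speed is 0.8820c.

0.8820c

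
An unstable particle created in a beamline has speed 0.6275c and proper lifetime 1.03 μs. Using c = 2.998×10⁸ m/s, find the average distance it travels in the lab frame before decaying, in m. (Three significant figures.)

249 m

With β = 0.6275, γ = 1/√(1 − 0.6275²) = 1/√0.60624375 = 1.2843.
Lab-frame lifetime: Δt = γτ = 1.2843 × 1.03 μs = 1.3228 μs.
Distance: d = vΔt = 0.6275 × 2.998×10⁸ m/s × 1.3228×10^-6 s = 249 m.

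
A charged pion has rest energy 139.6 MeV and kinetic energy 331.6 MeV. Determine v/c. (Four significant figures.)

K = (γ−1)mc², so γ = 1 + 331.6/139.6 = 3.3754.
Then v/c = √(1 − γ⁻²) = √(1 − 0.0877707) = √0.9122293 = 0.9551.

0.9551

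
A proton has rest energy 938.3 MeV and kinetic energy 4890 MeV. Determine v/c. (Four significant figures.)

0.9870

γ = 1 + K/(mc²) = 1 + 4890/938.3 = 6.2116.
β = √(1 − 1/γ²) = √(1 − 0.0259175) = √0.9740825 = 0.9870.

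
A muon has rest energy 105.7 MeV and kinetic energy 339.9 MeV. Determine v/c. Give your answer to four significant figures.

K = (γ−1)mc², so γ = 1 + 339.9/105.7 = 4.2157.
Then v/c = √(1 − γ⁻²) = √(1 − 0.0562679) = √0.9437321 = 0.9715.

0.9715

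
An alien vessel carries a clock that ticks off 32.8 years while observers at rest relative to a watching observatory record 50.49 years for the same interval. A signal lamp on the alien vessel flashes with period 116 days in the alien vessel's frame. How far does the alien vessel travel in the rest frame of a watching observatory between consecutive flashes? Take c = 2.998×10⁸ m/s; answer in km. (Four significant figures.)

3.516×10^12 km

The time-dilation ratio gives γ = 50.49/32.8 = 1.53933.
β = √(1 − 1/γ²) = 0.76025. Lab-frame period = γτ = 1.53933×116 days = 178.56 days. Distance = βc × γτ = 0.76025 × 2.998×10⁸ m/s × 15427584 s = 3.5163×10^15 m = 3.516×10^12 km.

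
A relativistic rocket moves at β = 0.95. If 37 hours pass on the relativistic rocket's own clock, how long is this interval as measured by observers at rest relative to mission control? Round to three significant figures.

γ = 1/√(1 − β²) = 1/√(1 − 0.9025) = 1/√0.0975 = 1/0.31225 = 3.2026.
The onboard clock measures proper time, so the interval in the rest frame of mission control is dilated: Δt = γ·Δτ = 3.2026 × 37 hours = 118 hours.

118 hours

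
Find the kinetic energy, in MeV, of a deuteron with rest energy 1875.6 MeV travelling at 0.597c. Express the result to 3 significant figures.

γ = 1/√(1 − β²) = 1/√(1 − 0.356409) = 1/√0.643591 = 1/0.802241 = 1.24651.
Kinetic energy: K = (γ − 1)mc² = (1.24651 − 1) × 1875.6 MeV = 0.24651 × 1875.6 = 462 MeV.

462 MeV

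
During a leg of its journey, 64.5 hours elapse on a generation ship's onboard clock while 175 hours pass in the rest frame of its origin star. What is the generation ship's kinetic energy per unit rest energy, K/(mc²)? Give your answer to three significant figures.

1.71

γ = Δt/Δτ = 175/64.5 = 2.71318.
K/(mc²) = γ − 1 = 2.71318 − 1 = 1.71.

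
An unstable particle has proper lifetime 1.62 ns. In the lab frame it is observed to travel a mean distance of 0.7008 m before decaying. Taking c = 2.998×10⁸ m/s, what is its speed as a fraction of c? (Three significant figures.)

Lab distance = (lab lifetime)·v = γτ·βc, so βγ = d/(cτ) = 0.7008/(2.998×10⁸ × 1.620×10^-9) = 1.4429.
With βγ = 1.4429: γ² = 1 + (βγ)² = 3.08196, and β = (βγ)/γ = 1.4429/1.75555 = 0.822.

0.822c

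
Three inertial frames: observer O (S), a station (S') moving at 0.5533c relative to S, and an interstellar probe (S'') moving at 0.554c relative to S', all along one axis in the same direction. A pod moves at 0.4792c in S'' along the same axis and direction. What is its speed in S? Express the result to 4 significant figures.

0.9435c

First combine the pod and interstellar probe (S''→S'): u₁ = (0.4792 + 0.554)/(1 + 0.4792×0.554) = 1.0332/1.2654768 = 0.81645.
Then combine with the station (S'→S): u = (0.81645 + 0.5533)/(1 + 0.81645×0.5533) = 1.36975/1.451741785 = 0.94352.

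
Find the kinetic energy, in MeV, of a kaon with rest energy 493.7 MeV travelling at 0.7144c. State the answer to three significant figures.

With β = 0.7144, γ = 1/√(1 − 0.7144²) = 1/√0.48963264 = 1.42911.
Kinetic energy: K = (γ − 1)mc² = (1.42911 − 1) × 493.7 MeV = 0.42911 × 493.7 = 212 MeV.

212 MeV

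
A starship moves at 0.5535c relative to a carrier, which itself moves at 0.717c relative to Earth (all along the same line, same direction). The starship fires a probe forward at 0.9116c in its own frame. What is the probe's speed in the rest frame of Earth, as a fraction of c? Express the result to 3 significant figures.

Apply u = (u'+v)/(1+u'v) twice. Probe in the carrier frame: (0.9116+0.5535)/(1+0.9116·0.5535) = 1.4651/1.5045706 = 0.97377c.
That velocity, transformed to the rest frame of Earth: (0.97377+0.717)/(1+0.97377·0.717) = 1.69077/1.69819309 = 0.99563c.

0.996c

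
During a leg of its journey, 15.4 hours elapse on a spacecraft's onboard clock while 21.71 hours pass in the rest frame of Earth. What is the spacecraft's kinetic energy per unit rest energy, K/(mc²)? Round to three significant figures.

γ = Δt/Δτ = 21.71/15.4 = 1.40974.
Since K = (γ−1)mc², K/(mc²) = 1.40974 − 1 = 0.410.

0.410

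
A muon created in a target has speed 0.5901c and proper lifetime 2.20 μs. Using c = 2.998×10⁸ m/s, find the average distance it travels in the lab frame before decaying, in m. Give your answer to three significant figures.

β² = 0.34821801, so γ = 1/√0.65178199 = 1.2387.
Lab-frame lifetime: Δt = γτ = 1.2387 × 2.20 μs = 2.7251 μs.
Distance: d = vΔt = 0.5901 × 2.998×10⁸ m/s × 2.7251×10^-6 s = 482 m.

482 m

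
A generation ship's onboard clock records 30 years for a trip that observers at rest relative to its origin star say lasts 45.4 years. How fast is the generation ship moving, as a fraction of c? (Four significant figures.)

γ = Δt/Δτ = 45.4/30 = 1.5133.
β = √(1 − 1/γ²) = √(1 − 0.436667) = √0.563333 = 0.7506.

0.7506c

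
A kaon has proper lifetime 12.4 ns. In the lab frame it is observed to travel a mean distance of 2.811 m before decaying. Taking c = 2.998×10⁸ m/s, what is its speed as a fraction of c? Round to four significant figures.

Let x = d/(cτ) = 2.811 m / (2.998×10⁸ m/s × 1.240×10^-8 s) = 0.75615. Since d = βγcτ, x = βγ = β/√(1−β²).
Solving: β² = x²/(1+x²) = 0.571763/1.571763 = 0.363772, so β = 0.6031.

0.6031c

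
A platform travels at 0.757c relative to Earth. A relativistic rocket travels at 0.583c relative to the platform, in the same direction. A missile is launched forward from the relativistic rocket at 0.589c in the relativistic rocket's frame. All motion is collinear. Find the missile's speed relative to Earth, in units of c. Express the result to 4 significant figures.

0.9813c

Apply u = (u'+v)/(1+u'v) twice. Missile in the platform frame: (0.589+0.583)/(1+0.589·0.583) = 1.172/1.343387 = 0.87242c.
That velocity, transformed to the rest frame of Earth: (0.87242+0.757)/(1+0.87242·0.757) = 1.62942/1.66042194 = 0.98133c.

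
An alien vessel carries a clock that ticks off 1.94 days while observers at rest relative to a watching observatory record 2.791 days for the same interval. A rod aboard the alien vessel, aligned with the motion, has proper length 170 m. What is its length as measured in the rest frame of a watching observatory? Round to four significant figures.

The time-dilation ratio gives γ = 2.791/1.94 = 1.43866.
L = L₀/γ = 170/1.43866 = 118.2 m.

118.2 m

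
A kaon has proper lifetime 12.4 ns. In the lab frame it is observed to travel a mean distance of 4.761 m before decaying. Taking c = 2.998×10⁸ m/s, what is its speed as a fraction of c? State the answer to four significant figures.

Let x = d/(cτ) = 4.761 m / (2.998×10⁸ m/s × 1.240×10^-8 s) = 1.2807. Since d = βγcτ, x = βγ = β/√(1−β²).
Solving: β² = x²/(1+x²) = 1.64019/2.64019 = 0.621239, so β = 0.7882.

0.7882c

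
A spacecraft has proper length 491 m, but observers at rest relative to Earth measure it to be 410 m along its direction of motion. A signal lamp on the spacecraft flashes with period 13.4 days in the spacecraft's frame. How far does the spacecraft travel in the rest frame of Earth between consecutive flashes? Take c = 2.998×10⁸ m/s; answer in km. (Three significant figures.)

2.29×10^11 km

From L = L₀/γ: γ = 491/410 = 1.19756.
β = √(1 − 1/γ²) = 0.5502. Lab-frame period = γτ = 1.19756×13.4 days = 16.047 days. Distance = βc × γτ = 0.5502 × 2.998×10⁸ m/s × 1386460.8 s = 2.2870×10^14 m = 2.29×10^11 km.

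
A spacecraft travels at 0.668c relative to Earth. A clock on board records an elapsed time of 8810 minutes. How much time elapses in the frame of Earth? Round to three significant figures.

11800 minutes

With β = 0.668, γ = 1/√(1 − 0.668²) = 1/√0.553776 = 1.3438.
Time dilation: Δt = γ·Δτ = 1.3438 × 8810 = 11800 minutes.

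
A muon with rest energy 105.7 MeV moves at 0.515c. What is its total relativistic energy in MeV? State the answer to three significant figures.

123 MeV

γ = 1/√(1 − β²) = 1/√(1 − 0.265225) = 1/√0.734775 = 1/0.85719 = 1.1666.
Total energy: E = γmc² = 1.1666 × 105.7 MeV = 123 MeV.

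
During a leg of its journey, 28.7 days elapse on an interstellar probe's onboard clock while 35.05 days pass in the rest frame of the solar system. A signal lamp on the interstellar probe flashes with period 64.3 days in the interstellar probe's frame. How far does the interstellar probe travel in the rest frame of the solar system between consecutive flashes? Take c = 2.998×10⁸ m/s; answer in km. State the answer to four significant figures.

From Δt = γΔτ: γ = 35.05/28.7 = 1.22125.
β = √(1 − 1/γ²) = 0.57403. Lab-frame period = γτ = 1.22125×64.3 days = 78.526 days. Distance = βc × γτ = 0.57403 × 2.998×10⁸ m/s × 6784646.4 s = 1.1676×10^15 m = 1.168×10^12 km.

1.168×10^12 km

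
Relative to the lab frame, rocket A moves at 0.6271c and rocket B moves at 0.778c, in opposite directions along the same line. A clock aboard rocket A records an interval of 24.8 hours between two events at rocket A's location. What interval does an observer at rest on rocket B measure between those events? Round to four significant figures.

Transform rocket A's velocity into rocket B's frame: (0.6271 + 0.778)/(1 + 0.6271·0.778) = 1.4051/1.4878838, so the relative speed is 0.94436c.
γ for this relative speed: γ = 1/√(1 − 0.891816) = 3.0403.
Rocket A's interval is proper; time dilation gives Δt_B = γΔτ = 3.0403 × 24.8 hours = 75.40 hours.

75.40 hours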